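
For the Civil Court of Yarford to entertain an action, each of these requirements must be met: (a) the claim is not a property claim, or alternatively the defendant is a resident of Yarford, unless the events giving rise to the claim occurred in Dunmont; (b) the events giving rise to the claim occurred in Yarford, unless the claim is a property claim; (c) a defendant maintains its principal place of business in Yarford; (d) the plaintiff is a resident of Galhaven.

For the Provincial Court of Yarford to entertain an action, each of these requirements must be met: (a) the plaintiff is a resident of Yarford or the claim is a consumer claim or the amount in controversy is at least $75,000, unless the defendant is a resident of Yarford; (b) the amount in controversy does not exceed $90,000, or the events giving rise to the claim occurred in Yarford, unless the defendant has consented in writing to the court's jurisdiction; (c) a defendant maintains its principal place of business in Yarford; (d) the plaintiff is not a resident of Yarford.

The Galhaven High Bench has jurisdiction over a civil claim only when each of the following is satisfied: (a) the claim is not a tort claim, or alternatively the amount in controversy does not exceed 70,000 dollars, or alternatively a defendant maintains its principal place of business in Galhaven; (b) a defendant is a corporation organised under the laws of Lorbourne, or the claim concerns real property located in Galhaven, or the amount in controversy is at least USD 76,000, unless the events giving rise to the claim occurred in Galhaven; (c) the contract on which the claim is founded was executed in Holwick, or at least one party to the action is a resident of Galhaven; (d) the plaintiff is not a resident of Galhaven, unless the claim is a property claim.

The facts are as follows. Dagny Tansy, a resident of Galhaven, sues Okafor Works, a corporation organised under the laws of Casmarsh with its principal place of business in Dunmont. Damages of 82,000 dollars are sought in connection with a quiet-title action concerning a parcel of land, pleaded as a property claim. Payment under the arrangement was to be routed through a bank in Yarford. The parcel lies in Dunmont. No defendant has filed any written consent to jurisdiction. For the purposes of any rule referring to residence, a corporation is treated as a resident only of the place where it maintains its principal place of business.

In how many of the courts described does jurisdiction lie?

The Civil Court of Yarford:
  (a) The claim is a property claim; the defendant resides in Dunmont, not Yarford — every alternative fails. However, the operative events occurred in Dunmont, so the 'unless' proviso supplies this condition. Condition met.
  (b) The operative events occurred in Dunmont, not Yarford. But the claim is a property claim, and the 'unless' clause therefore excuses the requirement. Satisfied.
  (c) The corporate defendant(s) have their principal place of business in Dunmont, not Yarford. Not met.
  (d) The plaintiff resides in Galhaven. Condition met.
  → The court lacks jurisdiction.
The Provincial Court of Yarford:
  (a) The amount in controversy is USD 82,000, which meets the USD 75,000 floor, which satisfies one of the alternatives. Satisfied.
  (b) The amount in controversy is $82,000, within the USD 90,000 ceiling, so one alternative holds. Met.
  (c) The corporate defendant(s) have their principal place of business in Dunmont, not Yarford. Not satisfied.
  (d) The plaintiff resides in Galhaven, which is not Yarford. Met.
  → Not every requirement is met — no jurisdiction.
The Galhaven High Bench:
  (a) The claim is a property claim, not a tort claim — that alternative is enough. Condition met.
  (b) The amount in controversy is 82,000 dollars, which meets the 76,000 dollars floor, so this disjunct is met. Condition met.
  (c) Dagny Tansy resides in Galhaven — that alternative is enough. Satisfied.
  (d) The plaintiff resides in Galhaven. The proviso rescues it, though: the claim is a property claim. Satisfied.
  → All conditions met; jurisdiction exists.
Courts with jurisdiction: the Galhaven High Bench — 1 in total.

1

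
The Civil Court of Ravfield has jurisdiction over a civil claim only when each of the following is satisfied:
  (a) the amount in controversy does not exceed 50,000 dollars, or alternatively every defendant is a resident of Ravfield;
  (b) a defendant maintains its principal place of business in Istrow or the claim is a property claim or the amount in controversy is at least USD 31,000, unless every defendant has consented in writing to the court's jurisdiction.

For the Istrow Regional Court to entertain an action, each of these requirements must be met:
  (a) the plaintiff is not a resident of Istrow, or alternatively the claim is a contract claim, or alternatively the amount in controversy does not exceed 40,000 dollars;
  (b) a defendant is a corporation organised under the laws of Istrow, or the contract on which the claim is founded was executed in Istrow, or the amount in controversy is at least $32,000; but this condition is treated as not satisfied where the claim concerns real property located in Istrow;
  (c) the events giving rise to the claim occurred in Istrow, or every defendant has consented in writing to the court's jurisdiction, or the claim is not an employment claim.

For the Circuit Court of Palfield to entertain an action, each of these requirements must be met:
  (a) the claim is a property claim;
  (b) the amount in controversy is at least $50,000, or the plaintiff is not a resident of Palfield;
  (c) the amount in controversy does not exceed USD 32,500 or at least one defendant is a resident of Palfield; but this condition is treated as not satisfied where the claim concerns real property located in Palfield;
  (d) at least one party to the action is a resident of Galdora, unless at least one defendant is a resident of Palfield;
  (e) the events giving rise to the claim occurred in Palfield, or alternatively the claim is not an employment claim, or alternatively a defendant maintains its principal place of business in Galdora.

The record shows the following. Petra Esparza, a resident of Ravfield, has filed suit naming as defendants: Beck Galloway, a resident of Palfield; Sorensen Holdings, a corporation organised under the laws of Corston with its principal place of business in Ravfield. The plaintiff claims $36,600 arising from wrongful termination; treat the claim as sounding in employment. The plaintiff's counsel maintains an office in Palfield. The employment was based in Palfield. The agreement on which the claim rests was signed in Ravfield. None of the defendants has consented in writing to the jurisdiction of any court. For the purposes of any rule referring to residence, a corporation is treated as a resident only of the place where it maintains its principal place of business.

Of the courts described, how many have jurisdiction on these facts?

The Civil Court of Ravfield:
  (a) The amount in controversy is USD 36,600, within the 50,000 dollars ceiling, so one alternative holds. Condition met.
  (b) The amount in controversy is USD 36,600, which meets the 31,000 dollars floor, which satisfies one of the alternatives. Met.
  → Every requirement is satisfied — jurisdiction.
The Istrow Regional Court:
  (a) The plaintiff resides in Ravfield, which is not Istrow, which satisfies one of the alternatives. Satisfied.
  (b) The amount in controversy is 36,600 dollars, which meets the $32,000 floor — that alternative is enough. The carve-out does not apply: the claim does not concern real property. Met.
  (c) The operative events occurred in Palfield, not Istrow; no such written consent has been filed; the claim is an employment claim — none of the alternatives is met. Condition not met.
  → The court lacks jurisdiction.
The Circuit Court of Palfield:
  (a) The claim is an employment claim, not a property claim. Not satisfied.
  (b) The plaintiff resides in Ravfield, which is not Palfield, so one alternative holds. Condition met.
  (c) Beck Galloway resides in Palfield — that alternative is enough. The exception is not triggered, since the claim does not concern real property. Satisfied.
  (d) No party resides in Galdora. However, Beck Galloway resides in Palfield, so the 'unless' proviso supplies this condition. Satisfied.
  (e) The operative events occurred in Palfield — that alternative is enough. Condition met.
  → Not every requirement is met — no jurisdiction.
Courts with jurisdiction: the Civil Court of Ravfield — 1 in total.

1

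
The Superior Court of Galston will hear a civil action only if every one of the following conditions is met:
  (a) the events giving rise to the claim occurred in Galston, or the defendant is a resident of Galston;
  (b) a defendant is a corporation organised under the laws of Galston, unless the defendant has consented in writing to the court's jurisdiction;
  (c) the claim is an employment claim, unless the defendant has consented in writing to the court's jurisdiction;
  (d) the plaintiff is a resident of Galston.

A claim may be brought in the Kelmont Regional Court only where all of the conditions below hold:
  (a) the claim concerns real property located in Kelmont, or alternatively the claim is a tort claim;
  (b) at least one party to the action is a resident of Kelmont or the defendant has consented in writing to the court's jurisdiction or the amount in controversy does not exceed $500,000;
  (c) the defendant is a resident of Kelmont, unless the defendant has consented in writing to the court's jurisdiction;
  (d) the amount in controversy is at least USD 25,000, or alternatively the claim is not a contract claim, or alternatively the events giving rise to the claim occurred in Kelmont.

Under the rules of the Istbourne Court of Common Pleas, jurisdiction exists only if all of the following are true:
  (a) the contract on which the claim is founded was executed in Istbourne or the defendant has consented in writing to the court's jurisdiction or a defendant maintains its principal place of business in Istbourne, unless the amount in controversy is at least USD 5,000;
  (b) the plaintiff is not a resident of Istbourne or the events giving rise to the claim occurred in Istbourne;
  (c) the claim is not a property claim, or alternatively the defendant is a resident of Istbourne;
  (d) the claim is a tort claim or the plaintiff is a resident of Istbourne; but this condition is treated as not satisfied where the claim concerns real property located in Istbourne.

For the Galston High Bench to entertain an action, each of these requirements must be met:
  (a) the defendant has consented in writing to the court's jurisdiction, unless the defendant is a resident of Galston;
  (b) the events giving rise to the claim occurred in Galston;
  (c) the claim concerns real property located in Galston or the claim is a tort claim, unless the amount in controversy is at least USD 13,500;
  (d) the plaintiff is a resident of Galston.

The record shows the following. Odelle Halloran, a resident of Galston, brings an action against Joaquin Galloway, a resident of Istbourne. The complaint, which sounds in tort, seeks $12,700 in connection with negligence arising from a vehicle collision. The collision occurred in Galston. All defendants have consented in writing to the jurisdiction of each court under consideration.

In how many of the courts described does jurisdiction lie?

4

The Superior Court of Galston:
  (a) The operative events occurred in Galston, so this disjunct is met. Satisfied.
  (b) No defendant is a corporation. However, every defendant has filed written consent, so the 'unless' proviso supplies this condition. Satisfied.
  (c) The claim is a tort claim, not an employment claim. However, every defendant has filed written consent, so the 'unless' proviso supplies this condition. Condition met.
  (d) The plaintiff resides in Galston. Met.
  → Every requirement is satisfied — jurisdiction.
The Kelmont Regional Court:
  (a) The claim is a tort claim, so this disjunct is met. Satisfied.
  (b) Every defendant has filed written consent, so one alternative holds. Condition met.
  (c) The defendant resides in Istbourne, not Kelmont. The proviso rescues it, though: every defendant has filed written consent. Condition met.
  (d) The claim is a tort claim, not a contract claim, which satisfies one of the alternatives. Condition met.
  → Jurisdiction lies.
The Istbourne Court of Common Pleas:
  (a) Every defendant has filed written consent, which satisfies one of the alternatives. Met.
  (b) The plaintiff resides in Galston, which is not Istbourne, so one alternative holds. Met.
  (c) The claim is a tort claim, not a property claim, which satisfies one of the alternatives. Satisfied.
  (d) The claim is a tort claim, so one alternative holds. And the carve-out is inapplicable — the claim does not concern real property. Condition met.
  → Every requirement is satisfied — jurisdiction.
The Galston High Bench:
  (a) Every defendant has filed written consent. Met.
  (b) The operative events occurred in Galston. Met.
  (c) The claim is a tort claim — that alternative is enough. Met.
  (d) The plaintiff resides in Galston. Condition met.
  → Every requirement is satisfied — jurisdiction.
Courts with jurisdiction: the Superior Court of Galston, the Kelmont Regional Court, the Istbourne Court of Common Pleas, the Galston High Bench — 4 in total.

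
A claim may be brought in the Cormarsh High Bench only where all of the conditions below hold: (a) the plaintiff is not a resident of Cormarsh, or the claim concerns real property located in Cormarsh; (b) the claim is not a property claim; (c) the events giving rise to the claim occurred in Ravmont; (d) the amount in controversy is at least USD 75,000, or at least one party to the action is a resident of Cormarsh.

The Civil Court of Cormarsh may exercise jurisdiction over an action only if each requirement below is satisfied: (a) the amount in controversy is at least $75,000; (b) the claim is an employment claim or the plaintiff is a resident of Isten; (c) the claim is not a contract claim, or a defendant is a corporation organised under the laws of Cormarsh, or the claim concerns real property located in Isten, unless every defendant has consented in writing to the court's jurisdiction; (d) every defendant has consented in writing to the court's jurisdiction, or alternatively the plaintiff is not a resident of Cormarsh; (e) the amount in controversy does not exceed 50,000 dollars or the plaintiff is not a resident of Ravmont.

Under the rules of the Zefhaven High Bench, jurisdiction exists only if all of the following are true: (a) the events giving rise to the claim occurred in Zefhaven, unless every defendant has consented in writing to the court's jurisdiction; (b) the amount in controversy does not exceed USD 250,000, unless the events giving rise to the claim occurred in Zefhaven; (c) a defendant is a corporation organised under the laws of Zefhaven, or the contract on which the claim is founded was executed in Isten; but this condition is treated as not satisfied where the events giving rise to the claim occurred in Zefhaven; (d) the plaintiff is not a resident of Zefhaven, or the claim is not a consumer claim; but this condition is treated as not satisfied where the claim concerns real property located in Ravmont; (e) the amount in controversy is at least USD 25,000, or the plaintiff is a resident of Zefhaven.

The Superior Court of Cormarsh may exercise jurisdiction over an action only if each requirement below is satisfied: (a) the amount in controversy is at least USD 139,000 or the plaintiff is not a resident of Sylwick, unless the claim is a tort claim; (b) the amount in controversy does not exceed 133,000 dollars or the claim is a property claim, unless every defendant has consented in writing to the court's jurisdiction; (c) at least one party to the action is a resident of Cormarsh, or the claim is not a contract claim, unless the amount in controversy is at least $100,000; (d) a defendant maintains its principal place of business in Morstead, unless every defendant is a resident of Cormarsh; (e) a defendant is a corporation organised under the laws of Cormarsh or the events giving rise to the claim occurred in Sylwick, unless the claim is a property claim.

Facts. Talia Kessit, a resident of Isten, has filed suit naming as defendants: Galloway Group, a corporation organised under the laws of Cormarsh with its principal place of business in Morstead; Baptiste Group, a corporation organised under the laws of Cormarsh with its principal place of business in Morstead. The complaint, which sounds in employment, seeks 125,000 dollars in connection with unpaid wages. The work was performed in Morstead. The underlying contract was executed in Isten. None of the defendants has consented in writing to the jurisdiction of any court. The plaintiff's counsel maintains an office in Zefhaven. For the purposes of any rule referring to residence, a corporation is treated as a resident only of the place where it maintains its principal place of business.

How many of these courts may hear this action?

The Cormarsh High Bench:
  (a) The plaintiff resides in Isten, which is not Cormarsh, which satisfies one of the alternatives. Satisfied.
  (b) The claim is an employment claim, not a property claim. Satisfied.
  (c) The operative events occurred in Morstead, not Ravmont. Not met.
  (d) The amount in controversy is USD 125,000, which meets the $75,000 floor, which satisfies one of the alternatives. Satisfied.
  → The court lacks jurisdiction.
The Civil Court of Cormarsh:
  (a) The amount in controversy is $125,000, which meets the $75,000 floor. Satisfied.
  (b) The claim is an employment claim, so this disjunct is met. Condition met.
  (c) The claim is an employment claim, not a contract claim — that alternative is enough. Condition met.
  (d) The plaintiff resides in Isten, which is not Cormarsh, so one alternative holds. Satisfied.
  (e) The plaintiff resides in Isten, which is not Ravmont, so one alternative holds. Condition met.
  → The court has jurisdiction.
The Zefhaven High Bench:
  (a) The operative events occurred in Morstead, not Zefhaven. And no such written consent has been filed, so the proviso does not save it. Not satisfied.
  (b) The amount in controversy is 125,000 dollars, within the $250,000 ceiling. Condition met.
  (c) The contract was executed in Isten — that alternative is enough. The carve-out does not apply: the operative events occurred in Morstead, not Zefhaven. Met.
  (d) The plaintiff resides in Isten, which is not Zefhaven, which satisfies one of the alternatives. The exception is not triggered, since the claim does not concern real property. Satisfied.
  (e) The amount in controversy is 125,000 dollars, which meets the USD 25,000 floor, so this disjunct is met. Met.
  → No jurisdiction.
The Superior Court of Cormarsh:
  (a) The plaintiff resides in Isten, which is not Sylwick, so one alternative holds. Met.
  (b) The amount in controversy is USD 125,000, within the $133,000 ceiling — that alternative is enough. Satisfied.
  (c) The claim is an employment claim, not a contract claim, which satisfies one of the alternatives. Met.
  (d) Galloway Group has its principal place of business in Morstead. Met.
  (e) Galloway Group is organised under the laws of Cormarsh — that alternative is enough. Condition met.
  → The court has jurisdiction.
Courts with jurisdiction: the Civil Court of Cormarsh, the Superior Court of Cormarsh — 2 in total.

2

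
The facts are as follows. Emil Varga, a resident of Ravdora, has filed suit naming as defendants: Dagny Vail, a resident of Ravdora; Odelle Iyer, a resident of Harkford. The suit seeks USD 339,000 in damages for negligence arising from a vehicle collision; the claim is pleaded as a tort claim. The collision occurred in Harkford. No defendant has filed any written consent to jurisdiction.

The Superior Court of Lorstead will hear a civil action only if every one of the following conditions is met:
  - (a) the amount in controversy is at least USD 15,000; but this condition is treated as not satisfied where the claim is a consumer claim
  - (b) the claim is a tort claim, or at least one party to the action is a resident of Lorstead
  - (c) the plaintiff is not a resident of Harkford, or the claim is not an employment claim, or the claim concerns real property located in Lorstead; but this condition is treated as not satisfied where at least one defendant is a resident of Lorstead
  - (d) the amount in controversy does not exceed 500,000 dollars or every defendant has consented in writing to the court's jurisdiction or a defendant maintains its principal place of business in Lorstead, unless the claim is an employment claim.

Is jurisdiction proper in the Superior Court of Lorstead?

The Superior Court of Lorstead:
  (a) The amount in controversy is $339,000, which meets the USD 15,000 floor. The carve-out does not apply: the claim is a tort claim, not a consumer claim. Condition met.
  (b) The claim is a tort claim, so one alternative holds. Satisfied.
  (c) The plaintiff resides in Ravdora, which is not Harkford, so one alternative holds. The exception is not triggered, since no defendant resides in Lorstead (they reside in Ravdora, Harkford). Satisfied.
  (d) The amount in controversy is 339,000 dollars, within the $500,000 ceiling — that alternative is enough. Condition met.
  → The court has jurisdiction.

Yes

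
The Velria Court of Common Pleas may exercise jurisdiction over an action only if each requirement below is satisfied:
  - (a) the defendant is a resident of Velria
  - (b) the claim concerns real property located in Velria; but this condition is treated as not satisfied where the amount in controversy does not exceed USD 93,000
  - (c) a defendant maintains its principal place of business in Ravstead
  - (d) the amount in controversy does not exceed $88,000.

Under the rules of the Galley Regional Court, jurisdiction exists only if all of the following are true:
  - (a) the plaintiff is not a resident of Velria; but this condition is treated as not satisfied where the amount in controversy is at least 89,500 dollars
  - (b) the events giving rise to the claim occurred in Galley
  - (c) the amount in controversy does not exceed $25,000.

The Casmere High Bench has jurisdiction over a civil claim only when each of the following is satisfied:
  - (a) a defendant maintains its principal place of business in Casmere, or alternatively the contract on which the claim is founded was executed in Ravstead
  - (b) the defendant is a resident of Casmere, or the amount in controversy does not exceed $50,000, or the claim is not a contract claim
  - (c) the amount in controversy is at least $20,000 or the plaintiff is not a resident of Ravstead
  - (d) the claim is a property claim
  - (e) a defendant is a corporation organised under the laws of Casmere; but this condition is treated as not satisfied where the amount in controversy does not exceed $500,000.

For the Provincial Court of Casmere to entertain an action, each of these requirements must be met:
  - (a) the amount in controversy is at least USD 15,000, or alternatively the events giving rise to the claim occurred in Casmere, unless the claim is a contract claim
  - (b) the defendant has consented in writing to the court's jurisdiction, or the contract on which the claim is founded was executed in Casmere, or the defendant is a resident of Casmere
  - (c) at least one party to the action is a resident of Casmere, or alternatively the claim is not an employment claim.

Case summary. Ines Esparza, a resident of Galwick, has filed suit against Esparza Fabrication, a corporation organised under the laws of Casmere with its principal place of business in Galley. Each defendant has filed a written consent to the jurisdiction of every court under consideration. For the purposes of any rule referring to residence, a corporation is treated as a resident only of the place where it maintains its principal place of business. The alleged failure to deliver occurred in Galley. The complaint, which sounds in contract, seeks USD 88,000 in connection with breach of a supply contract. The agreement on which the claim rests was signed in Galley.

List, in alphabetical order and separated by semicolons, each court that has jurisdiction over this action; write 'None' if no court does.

The Velria Court of Common Pleas:
  (a) The defendant resides in Galley, not Velria. Condition not met.
  (b) The claim does not concern real property. Not met.
  (c) The corporate defendant(s) have their principal place of business in Galley, not Ravstead. Condition not met.
  (d) The amount in controversy is 88,000 dollars, within the USD 88,000 ceiling. Met.
  → The court lacks jurisdiction.
The Galley Regional Court:
  (a) The plaintiff resides in Galwick, which is not Velria. The exception is not triggered, since the amount in controversy is 88,000 dollars, below the 89,500 dollars floor. Satisfied.
  (b) The operative events occurred in Galley. Satisfied.
  (c) The amount in controversy is 88,000 dollars, above the USD 25,000 ceiling. Fails.
  → At least one condition fails; no jurisdiction.
The Casmere High Bench:
  (a) The corporate defendant(s) have their principal place of business in Galley, not Casmere; the contract was executed in Galley, not Ravstead — none of the alternatives is met. Not satisfied.
  (b) The defendant resides in Galley, not Casmere; the amount in controversy is USD 88,000, above the USD 50,000 ceiling; the claim is a contract claim — no alternative holds. Fails.
  (c) The amount in controversy is USD 88,000, which meets the USD 20,000 floor, so this disjunct is met. Condition met.
  (d) The claim is a contract claim, not a property claim. Condition not met.
  (e) Esparza Fabrication is organised under the laws of Casmere. But the amount in controversy is USD 88,000, within the 500,000 dollars ceiling, triggering the carve-out and defeating this condition. Not satisfied.
  → Not every requirement is met — no jurisdiction.
The Provincial Court of Casmere:
  (a) The amount in controversy is $88,000, which meets the 15,000 dollars floor, so this disjunct is met. Met.
  (b) Every defendant has filed written consent, so this disjunct is met. Met.
  (c) The claim is a contract claim, not an employment claim, so one alternative holds. Satisfied.
  → Jurisdiction lies.

the Provincial Court of Casmere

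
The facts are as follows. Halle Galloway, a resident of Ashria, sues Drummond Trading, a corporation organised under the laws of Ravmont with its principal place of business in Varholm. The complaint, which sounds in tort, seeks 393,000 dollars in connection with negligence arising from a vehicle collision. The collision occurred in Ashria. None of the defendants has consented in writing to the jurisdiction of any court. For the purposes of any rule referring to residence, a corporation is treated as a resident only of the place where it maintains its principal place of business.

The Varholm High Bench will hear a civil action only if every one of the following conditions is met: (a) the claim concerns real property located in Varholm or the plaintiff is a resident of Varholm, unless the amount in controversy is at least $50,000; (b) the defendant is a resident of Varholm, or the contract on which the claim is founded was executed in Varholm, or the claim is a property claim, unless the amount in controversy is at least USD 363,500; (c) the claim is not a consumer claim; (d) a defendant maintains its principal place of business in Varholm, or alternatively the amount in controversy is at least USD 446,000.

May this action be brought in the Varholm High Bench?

The Varholm High Bench:
  (a) The claim does not concern real property; the plaintiff resides in Ashria, not Varholm — no alternative holds. But the amount in controversy is $393,000, which meets the USD 50,000 floor, and the 'unless' clause therefore excuses the requirement. Met.
  (b) The defendant resides in Varholm, so this disjunct is met. Met.
  (c) The claim is a tort claim, not a consumer claim. Met.
  (d) Drummond Trading has its principal place of business in Varholm, so this disjunct is met. Satisfied.
  → Jurisdiction lies.

Yes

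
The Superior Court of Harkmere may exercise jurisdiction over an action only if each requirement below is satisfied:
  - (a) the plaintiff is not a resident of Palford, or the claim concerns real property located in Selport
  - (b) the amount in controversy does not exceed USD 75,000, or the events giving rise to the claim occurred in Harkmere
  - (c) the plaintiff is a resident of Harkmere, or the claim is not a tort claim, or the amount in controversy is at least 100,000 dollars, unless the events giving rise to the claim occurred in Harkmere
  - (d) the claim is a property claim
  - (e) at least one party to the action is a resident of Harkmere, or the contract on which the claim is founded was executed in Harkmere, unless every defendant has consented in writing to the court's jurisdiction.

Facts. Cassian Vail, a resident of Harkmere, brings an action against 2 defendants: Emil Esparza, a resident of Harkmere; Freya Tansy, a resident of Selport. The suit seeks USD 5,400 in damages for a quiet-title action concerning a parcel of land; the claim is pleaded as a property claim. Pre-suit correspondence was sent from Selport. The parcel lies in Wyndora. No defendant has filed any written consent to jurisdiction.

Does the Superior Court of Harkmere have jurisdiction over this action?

The Superior Court of Harkmere:
  (a) The plaintiff resides in Harkmere, which is not Palford, so this disjunct is met. Condition met.
  (b) The amount in controversy is USD 5,400, within the 75,000 dollars ceiling, so this disjunct is met. Condition met.
  (c) The plaintiff resides in Harkmere, so this disjunct is met. Condition met.
  (d) The claim is a property claim. Satisfied.
  (e) Cassian Vail resides in Harkmere, so this disjunct is met. Met.
  → The court has jurisdiction.

Yes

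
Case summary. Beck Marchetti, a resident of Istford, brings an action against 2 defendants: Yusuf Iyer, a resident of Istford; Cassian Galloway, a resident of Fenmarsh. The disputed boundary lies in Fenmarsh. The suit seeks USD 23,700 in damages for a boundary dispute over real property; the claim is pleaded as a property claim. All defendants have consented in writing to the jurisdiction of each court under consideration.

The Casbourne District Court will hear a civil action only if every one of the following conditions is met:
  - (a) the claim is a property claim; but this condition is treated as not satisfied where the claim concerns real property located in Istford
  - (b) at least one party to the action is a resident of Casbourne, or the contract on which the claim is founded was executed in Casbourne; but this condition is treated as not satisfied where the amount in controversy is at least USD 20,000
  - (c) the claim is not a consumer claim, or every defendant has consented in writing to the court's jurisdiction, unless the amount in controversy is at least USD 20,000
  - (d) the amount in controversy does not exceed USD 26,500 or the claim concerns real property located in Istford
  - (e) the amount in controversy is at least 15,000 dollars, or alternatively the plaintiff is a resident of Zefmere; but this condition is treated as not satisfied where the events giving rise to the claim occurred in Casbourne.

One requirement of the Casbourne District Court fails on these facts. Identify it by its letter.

The Casbourne District Court:
  (a) The claim is a property claim. The carve-out does not apply: the property lies in Fenmarsh, not Istford. Condition met.
  (b) No party resides in Casbourne; no contract (and hence no place of execution) is alleged — none of the alternatives is met. Not satisfied.
  (c) The claim is a property claim, not a consumer claim, so one alternative holds. Satisfied.
  (d) The amount in controversy is 23,700 dollars, within the $26,500 ceiling — that alternative is enough. Met.
  (e) The amount in controversy is USD 23,700, which meets the 15,000 dollars floor — that alternative is enough. The exception is not triggered, since the operative events occurred in Fenmarsh, not Casbourne. Satisfied.
Only condition (b) fails.

(b)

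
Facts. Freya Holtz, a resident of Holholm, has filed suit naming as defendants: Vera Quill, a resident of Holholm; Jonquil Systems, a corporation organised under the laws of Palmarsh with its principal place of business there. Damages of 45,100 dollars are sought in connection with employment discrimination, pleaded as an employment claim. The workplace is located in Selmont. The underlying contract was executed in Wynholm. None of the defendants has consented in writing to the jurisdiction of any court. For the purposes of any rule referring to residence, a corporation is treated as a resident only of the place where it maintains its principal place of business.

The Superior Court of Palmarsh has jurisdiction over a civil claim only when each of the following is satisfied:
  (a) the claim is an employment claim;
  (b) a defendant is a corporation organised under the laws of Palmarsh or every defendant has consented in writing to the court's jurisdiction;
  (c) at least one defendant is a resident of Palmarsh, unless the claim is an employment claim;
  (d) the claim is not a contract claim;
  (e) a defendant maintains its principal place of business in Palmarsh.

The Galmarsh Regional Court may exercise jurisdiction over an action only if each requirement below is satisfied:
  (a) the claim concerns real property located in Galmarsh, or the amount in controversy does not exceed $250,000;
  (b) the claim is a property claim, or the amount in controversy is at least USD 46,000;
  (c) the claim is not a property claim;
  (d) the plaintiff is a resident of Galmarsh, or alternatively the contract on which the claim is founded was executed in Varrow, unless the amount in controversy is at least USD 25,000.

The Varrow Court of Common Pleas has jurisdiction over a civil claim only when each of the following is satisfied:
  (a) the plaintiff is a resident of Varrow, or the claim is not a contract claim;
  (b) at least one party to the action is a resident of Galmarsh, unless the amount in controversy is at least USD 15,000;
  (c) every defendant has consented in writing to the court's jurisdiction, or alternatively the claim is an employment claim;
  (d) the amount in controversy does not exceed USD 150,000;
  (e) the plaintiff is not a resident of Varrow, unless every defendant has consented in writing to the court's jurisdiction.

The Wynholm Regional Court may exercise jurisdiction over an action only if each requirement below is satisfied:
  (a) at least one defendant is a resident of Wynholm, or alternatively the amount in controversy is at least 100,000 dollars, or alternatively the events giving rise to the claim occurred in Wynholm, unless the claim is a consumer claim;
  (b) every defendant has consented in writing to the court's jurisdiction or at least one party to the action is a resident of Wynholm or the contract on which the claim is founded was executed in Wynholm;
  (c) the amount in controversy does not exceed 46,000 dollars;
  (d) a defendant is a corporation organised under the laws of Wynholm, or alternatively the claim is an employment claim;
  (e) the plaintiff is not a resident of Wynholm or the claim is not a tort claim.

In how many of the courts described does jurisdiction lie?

2

The Superior Court of Palmarsh:
  (a) The claim is an employment claim. Met.
  (b) Jonquil Systems is organised under the laws of Palmarsh, which satisfies one of the alternatives. Condition met.
  (c) Jonquil Systems resides in Palmarsh. Condition met.
  (d) The claim is an employment claim, not a contract claim. Met.
  (e) Jonquil Systems has its principal place of business in Palmarsh. Satisfied.
  → All conditions met; jurisdiction exists.
The Galmarsh Regional Court:
  (a) The amount in controversy is 45,100 dollars, within the USD 250,000 ceiling, so one alternative holds. Met.
  (b) The claim is an employment claim, not a property claim; the amount in controversy is USD 45,100, below the $46,000 floor — no alternative holds. Condition not met.
  (c) The claim is an employment claim, not a property claim. Condition met.
  (d) The plaintiff resides in Holholm, not Galmarsh; the contract was executed in Wynholm, not Varrow — every alternative fails. But the amount in controversy is 45,100 dollars, which meets the USD 25,000 floor, and the 'unless' clause therefore excuses the requirement. Condition met.
  → No jurisdiction.
The Varrow Court of Common Pleas:
  (a) The claim is an employment claim, not a contract claim, so one alternative holds. Met.
  (b) No party resides in Galmarsh. The proviso rescues it, though: the amount in controversy is 45,100 dollars, which meets the $15,000 floor. Satisfied.
  (c) The claim is an employment claim, so this disjunct is met. Met.
  (d) The amount in controversy is 45,100 dollars, within the 150,000 dollars ceiling. Satisfied.
  (e) The plaintiff resides in Holholm, which is not Varrow. Satisfied.
  → All conditions met; jurisdiction exists.
The Wynholm Regional Court:
  (a) No defendant resides in Wynholm (they reside in Holholm, Palmarsh); the amount in controversy is 45,100 dollars, below the USD 100,000 floor; the operative events occurred in Selmont, not Wynholm — every alternative fails. Nor does the 'unless' clause help: the claim is an employment claim, not a consumer claim. Fails.
  (b) The contract was executed in Wynholm — that alternative is enough. Satisfied.
  (c) The amount in controversy is $45,100, within the $46,000 ceiling. Met.
  (d) The claim is an employment claim, so one alternative holds. Met.
  (e) The plaintiff resides in Holholm, which is not Wynholm, so this disjunct is met. Satisfied.
  → Not every requirement is met — no jurisdiction.
Courts with jurisdiction: the Superior Court of Palmarsh, the Varrow Court of Common Pleas — 2 in total.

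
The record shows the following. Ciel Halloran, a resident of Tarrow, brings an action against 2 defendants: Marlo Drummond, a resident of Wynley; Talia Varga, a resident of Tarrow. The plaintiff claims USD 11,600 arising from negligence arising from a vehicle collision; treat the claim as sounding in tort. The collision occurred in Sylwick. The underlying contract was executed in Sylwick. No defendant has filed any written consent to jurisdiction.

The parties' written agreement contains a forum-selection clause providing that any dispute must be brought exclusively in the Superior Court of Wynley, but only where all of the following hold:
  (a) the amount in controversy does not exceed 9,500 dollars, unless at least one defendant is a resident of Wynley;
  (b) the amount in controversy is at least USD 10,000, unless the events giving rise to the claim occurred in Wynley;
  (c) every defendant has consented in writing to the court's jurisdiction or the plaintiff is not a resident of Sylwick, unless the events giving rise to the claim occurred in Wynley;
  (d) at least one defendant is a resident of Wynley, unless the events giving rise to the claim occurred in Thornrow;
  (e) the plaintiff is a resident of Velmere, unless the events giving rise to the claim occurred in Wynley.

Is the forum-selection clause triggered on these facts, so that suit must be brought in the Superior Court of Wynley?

The Superior Court of Wynley:
  (a) The amount in controversy is USD 11,600, above the 9,500 dollars ceiling. However, Marlo Drummond resides in Wynley, so the 'unless' proviso supplies this condition. Met.
  (b) The amount in controversy is USD 11,600, which meets the $10,000 floor. Condition met.
  (c) The plaintiff resides in Tarrow, which is not Sylwick, which satisfies one of the alternatives. Condition met.
  (d) Marlo Drummond resides in Wynley. Condition met.
  (e) The plaintiff resides in Tarrow, not Velmere. Nor does the 'unless' clause help: the operative events occurred in Sylwick, not Wynley. Not satisfied.
  → Forum clause is not triggered.

No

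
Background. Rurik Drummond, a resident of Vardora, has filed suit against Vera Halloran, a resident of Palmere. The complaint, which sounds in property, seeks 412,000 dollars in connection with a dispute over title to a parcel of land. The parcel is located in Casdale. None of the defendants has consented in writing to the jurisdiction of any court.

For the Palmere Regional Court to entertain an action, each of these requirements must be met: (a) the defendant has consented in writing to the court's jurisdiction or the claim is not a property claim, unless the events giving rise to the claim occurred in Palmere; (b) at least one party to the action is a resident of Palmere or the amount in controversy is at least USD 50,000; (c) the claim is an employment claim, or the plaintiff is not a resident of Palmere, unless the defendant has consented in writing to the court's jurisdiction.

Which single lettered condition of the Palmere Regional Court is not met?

(a)

The Palmere Regional Court:
  (a) No such written consent has been filed; the claim is a property claim — no alternative holds. The proviso offers no rescue either, since the operative events occurred in Casdale, not Palmere. Not satisfied.
  (b) Vera Halloran resides in Palmere — that alternative is enough. Met.
  (c) The plaintiff resides in Vardora, which is not Palmere, so one alternative holds. Met.
Only condition (a) fails.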